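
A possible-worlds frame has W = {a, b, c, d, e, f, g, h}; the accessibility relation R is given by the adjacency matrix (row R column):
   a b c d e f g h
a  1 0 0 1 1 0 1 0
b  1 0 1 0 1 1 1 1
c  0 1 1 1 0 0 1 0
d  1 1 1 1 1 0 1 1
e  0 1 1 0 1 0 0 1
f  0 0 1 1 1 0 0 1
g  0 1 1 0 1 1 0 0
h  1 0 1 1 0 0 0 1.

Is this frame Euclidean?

Euclidean: no — a R e and a R d, but not e R d.

No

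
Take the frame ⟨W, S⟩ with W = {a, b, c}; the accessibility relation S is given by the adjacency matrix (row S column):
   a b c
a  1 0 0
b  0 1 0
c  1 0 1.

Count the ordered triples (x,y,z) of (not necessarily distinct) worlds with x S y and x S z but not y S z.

Enumerating: (c,a,c).

1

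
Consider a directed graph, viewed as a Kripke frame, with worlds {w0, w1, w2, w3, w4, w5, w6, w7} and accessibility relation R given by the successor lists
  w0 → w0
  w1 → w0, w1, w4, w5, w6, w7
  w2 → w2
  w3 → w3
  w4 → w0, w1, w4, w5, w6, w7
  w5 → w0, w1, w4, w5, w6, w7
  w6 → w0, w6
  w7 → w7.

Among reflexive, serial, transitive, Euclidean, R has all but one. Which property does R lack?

Euclidean

Reflexive: yes — every world is R-related to itself.
Serial: yes — every world has a successor (e.g. w0 R w0).
Transitive: yes — every two-step R-path is closed by a direct edge.
Euclidean: no — w1 R w0 and w1 R w4, but not w0 R w4.
Only Euclidean fails.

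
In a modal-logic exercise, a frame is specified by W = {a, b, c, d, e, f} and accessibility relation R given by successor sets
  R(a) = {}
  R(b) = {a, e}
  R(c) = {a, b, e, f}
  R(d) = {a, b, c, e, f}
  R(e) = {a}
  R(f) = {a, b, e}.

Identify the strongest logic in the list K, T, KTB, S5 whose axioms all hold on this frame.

Reflexive (axiom T): no — a is not related to itself.
Symmetric (axiom B): no — b R a but not a R b.
Euclidean (axiom 5): no — b R a and b R e, but not a R e.
So F validates K; T would additionally require R to be reflexive. The strongest is K.

K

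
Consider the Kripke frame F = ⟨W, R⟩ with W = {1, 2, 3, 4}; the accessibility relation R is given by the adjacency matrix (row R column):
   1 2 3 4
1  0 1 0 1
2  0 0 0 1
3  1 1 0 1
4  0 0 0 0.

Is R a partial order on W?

Reflexive: no — 1 is not related to itself.
Transitive: yes — every two-step R-path is closed by a direct edge.
Antisymmetric: yes — no distinct pair is related both ways.
So R is not a partial order.

No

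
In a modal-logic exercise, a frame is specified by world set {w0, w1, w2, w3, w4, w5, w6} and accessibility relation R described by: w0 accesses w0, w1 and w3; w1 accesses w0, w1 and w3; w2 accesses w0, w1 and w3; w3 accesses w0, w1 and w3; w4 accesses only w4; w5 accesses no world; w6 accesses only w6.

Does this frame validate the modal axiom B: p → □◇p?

No

By correspondence theory, B is valid on a frame iff R is symmetric.
Symmetric: no — w2 R w0 but not w0 R w2.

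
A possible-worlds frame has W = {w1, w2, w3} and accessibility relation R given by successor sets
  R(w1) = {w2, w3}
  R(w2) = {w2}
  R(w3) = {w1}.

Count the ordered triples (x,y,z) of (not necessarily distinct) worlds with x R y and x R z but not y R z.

4

Enumerating: (w1,w2,w3), (w1,w3,w2), (w1,w3,w3), (w3,w1,w1).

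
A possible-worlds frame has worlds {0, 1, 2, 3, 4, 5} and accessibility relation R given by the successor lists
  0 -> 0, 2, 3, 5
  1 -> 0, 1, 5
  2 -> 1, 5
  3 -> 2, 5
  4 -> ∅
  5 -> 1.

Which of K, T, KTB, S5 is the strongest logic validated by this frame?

K

Reflexive (axiom T): no — 2 is not related to itself.
Symmetric (axiom B): no — 0 R 2 but not 2 R 0.
Euclidean (axiom 5): no — 0 R 2 and 0 R 3, but not 2 R 3.
So F validates K; T would additionally require R to be reflexive. The strongest is K.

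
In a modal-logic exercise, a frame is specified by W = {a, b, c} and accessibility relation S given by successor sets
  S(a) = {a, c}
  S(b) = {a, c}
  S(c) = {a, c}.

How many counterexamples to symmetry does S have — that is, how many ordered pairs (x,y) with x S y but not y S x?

Enumerating: (b,a), (b,c).

2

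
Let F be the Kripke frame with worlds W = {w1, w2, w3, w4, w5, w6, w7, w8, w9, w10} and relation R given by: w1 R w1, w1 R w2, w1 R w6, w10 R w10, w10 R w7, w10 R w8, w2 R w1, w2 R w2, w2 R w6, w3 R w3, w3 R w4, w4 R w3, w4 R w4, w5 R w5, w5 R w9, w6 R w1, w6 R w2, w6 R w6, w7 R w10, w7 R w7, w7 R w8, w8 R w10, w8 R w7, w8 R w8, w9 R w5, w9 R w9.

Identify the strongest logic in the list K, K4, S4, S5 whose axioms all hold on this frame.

Transitive (axiom 4): yes — every two-step R-path is closed by a direct edge.
Reflexive (axiom T): yes — every world is R-related to itself.
Euclidean (axiom 5): yes — any two successors of a common world are R-related.
So F validates K, K4, S4, S5. The strongest is S5.

S5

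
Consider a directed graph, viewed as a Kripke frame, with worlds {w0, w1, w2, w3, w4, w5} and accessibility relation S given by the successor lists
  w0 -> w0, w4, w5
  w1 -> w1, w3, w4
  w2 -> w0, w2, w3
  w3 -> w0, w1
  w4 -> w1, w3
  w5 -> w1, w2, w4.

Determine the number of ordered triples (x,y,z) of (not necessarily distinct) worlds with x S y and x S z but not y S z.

20

Enumerating: (w0,w4,w0), (w0,w4,w4), (w0,w4,w5), (w0,w5,w0), (w0,w5,w5), (w1,w3,w3), (w1,w3,w4), (w1,w4,w4), (w2,w0,w2), (w2,w0,w3), (w2,w3,w2), (w2,w3,w3), … and 8 more.
Total: 20.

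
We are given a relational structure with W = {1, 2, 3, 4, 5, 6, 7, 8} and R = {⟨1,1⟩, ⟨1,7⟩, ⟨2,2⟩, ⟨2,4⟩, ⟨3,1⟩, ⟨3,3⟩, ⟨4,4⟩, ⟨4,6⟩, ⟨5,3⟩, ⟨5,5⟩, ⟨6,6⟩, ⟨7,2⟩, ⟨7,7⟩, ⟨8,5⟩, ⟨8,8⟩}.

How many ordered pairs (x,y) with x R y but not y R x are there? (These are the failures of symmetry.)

7

Enumerating: (1,7), (2,4), (3,1), (4,6), (5,3), (7,2), (8,5).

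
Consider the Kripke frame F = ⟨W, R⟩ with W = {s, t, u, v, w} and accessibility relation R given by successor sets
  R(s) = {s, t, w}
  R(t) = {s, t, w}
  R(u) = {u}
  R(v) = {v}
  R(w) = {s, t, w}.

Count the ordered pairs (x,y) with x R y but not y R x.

R is symmetric; there are no such tuples.

0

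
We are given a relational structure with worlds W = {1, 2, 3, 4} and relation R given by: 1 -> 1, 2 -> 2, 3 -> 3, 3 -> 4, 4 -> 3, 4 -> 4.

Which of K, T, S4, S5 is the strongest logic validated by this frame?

Reflexive (axiom T): yes — every world is R-related to itself.
Transitive (axiom 4): yes — every two-step R-path is closed by a direct edge.
Euclidean (axiom 5): yes — any two successors of a common world are R-related.
So F validates K, T, S4, S5. The strongest is S5.

S5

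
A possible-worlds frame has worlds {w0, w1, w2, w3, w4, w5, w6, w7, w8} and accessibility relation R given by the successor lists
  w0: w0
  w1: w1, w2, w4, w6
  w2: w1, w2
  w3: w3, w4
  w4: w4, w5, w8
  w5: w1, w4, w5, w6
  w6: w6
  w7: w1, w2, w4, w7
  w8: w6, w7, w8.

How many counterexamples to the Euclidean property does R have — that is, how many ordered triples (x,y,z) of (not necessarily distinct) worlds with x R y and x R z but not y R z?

Enumerating: (w1,w2,w4), (w1,w2,w6), (w1,w4,w1), (w1,w4,w2), (w1,w4,w6), (w1,w6,w1), (w1,w6,w2), (w1,w6,w4), (w3,w4,w3), (w4,w5,w8), (w4,w8,w4), (w4,w8,w5), … and 16 more.
Total: 28.

28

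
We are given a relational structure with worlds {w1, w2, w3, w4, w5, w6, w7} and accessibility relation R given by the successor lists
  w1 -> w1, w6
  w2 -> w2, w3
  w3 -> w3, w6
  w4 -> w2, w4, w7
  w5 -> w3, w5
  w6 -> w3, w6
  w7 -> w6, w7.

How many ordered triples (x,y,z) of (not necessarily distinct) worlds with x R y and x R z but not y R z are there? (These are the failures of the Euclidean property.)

Enumerating: (w1,w6,w1), (w2,w3,w2), (w4,w2,w4), (w4,w2,w7), (w4,w7,w2), (w4,w7,w4), (w5,w3,w5), (w7,w6,w7).

8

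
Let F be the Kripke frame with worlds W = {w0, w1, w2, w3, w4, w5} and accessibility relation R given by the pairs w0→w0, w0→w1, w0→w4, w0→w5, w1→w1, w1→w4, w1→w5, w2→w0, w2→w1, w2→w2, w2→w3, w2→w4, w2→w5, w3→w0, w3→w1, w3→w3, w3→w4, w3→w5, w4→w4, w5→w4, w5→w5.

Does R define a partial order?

Reflexive: yes — every world is R-related to itself.
Transitive: yes — every two-step R-path is closed by a direct edge.
Antisymmetric: yes — no distinct pair is related both ways.
So R is a partial order.

Yes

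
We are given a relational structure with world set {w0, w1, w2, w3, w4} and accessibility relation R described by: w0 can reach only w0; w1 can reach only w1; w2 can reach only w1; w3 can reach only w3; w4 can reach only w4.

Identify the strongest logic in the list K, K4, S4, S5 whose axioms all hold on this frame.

Transitive (axiom 4): yes — every two-step R-path is closed by a direct edge.
Reflexive (axiom T): no — w2 is not related to itself.
Euclidean (axiom 5): yes — any two successors of a common world are R-related.
So F validates K, K4; S4 would additionally require R to be reflexive. The strongest is K4.

K4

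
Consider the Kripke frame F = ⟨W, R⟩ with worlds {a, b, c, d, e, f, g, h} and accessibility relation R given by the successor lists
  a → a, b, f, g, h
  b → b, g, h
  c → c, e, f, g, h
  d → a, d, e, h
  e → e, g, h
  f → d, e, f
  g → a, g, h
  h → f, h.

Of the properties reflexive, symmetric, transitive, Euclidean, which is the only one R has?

reflexive

Reflexive: yes — every world is R-related to itself.
Symmetric: no — a R b but not b R a.
Transitive: no — a R f and f R d, but not a R d.
Euclidean: no — a R b and a R f, but not b R f.
Only reflexive holds.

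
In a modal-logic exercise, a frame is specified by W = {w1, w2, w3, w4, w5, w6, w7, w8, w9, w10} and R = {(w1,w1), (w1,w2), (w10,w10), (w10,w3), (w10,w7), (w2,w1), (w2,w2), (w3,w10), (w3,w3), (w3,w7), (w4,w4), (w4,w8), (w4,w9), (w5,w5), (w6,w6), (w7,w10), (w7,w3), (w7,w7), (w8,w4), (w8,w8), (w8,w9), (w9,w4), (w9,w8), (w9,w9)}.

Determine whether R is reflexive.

Reflexive: yes — every world is R-related to itself.

Yes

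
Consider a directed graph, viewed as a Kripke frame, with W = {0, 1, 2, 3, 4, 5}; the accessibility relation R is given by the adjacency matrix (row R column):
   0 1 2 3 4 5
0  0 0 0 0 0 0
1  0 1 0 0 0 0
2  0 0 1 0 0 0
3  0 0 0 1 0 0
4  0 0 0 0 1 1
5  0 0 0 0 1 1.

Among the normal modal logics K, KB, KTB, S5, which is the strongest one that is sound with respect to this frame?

KB

Symmetric (axiom B): yes — every pair in R has its reverse in R.
Reflexive (axiom T): no — 0 is not related to itself.
Euclidean (axiom 5): yes — any two successors of a common world are R-related.
So F validates K, KB; KTB would additionally require R to be reflexive. The strongest is KB.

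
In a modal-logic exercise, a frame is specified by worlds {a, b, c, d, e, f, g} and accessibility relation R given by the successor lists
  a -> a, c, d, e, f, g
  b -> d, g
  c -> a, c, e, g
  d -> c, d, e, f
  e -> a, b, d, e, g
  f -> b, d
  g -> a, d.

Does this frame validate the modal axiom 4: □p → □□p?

No

The schema 4 characterises exactly the transitive frames.
Transitive: no — a R e and e R b, but not a R b.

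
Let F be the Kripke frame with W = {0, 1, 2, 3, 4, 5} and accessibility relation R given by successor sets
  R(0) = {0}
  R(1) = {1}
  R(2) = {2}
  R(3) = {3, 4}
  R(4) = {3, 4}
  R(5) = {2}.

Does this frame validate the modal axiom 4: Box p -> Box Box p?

By correspondence theory, 4 is valid on a frame iff R is transitive.
Transitive: yes — every two-step R-path is closed by a direct edge.

Yes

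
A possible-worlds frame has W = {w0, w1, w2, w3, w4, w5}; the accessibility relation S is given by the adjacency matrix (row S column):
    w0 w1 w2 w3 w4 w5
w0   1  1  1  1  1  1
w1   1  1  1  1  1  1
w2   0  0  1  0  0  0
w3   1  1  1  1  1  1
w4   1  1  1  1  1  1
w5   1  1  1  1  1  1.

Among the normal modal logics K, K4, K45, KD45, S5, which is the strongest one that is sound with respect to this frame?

Transitive (axiom 4): yes — every two-step S-path is closed by a direct edge.
Euclidean (axiom 5): no — w0 S w2 and w0 S w1, but not w2 S w1.
Serial (axiom D): yes — every world has a successor (e.g. w0 S w0).
Reflexive (axiom T): yes — every world is S-related to itself.
So F validates K, K4; K45 would additionally require S to be Euclidean. The strongest is K4.

K4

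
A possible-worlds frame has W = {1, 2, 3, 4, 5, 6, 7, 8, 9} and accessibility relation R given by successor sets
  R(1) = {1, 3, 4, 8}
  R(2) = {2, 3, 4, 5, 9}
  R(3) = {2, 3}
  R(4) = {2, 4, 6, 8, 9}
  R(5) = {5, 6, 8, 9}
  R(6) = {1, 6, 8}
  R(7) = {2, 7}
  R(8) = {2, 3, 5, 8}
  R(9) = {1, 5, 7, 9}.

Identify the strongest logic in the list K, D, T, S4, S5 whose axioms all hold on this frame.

Serial (axiom D): yes — every world has a successor (e.g. 1 R 1).
Reflexive (axiom T): yes — every world is R-related to itself.
Transitive (axiom 4): no — 1 R 3 and 3 R 2, but not 1 R 2.
Euclidean (axiom 5): no — 1 R 3 and 1 R 4, but not 3 R 4.
So F validates K, D, T; S4 would additionally require R to be transitive. The strongest is T.

T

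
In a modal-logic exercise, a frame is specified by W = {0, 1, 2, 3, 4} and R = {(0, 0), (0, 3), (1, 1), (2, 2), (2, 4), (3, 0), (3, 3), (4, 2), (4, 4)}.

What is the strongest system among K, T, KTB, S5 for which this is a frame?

Reflexive (axiom T): yes — every world is R-related to itself.
Symmetric (axiom B): yes — every pair in R has its reverse in R.
Euclidean (axiom 5): yes — any two successors of a common world are R-related.
So F validates K, T, KTB, S5. The strongest is S5.

S5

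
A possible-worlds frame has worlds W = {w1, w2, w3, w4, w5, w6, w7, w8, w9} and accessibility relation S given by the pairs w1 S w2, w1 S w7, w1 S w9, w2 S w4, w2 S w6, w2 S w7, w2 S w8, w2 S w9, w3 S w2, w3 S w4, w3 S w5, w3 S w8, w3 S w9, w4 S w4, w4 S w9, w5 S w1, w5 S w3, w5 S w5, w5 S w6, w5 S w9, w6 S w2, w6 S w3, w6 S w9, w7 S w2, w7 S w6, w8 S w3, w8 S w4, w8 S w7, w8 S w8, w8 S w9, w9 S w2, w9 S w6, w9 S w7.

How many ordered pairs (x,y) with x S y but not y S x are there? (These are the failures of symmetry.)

Enumerating: (w1,w2), (w1,w7), (w1,w9), (w2,w4), (w2,w8), (w3,w2), (w3,w4), (w3,w9), (w4,w9), (w5,w1), (w5,w6), (w5,w9), (w6,w3), (w7,w6), (w8,w4), (w8,w7), (w8,w9), (w9,w7).

18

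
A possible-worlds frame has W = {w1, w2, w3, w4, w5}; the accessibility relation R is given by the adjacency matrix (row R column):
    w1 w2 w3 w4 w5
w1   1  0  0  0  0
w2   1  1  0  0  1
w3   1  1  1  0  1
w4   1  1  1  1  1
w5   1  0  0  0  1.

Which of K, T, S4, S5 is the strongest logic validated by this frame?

Reflexive (axiom T): yes — every world is R-related to itself.
Transitive (axiom 4): yes — every two-step R-path is closed by a direct edge.
Euclidean (axiom 5): no — w2 R w1 and w2 R w5, but not w1 R w5.
So F validates K, T, S4; S5 would additionally require R to be Euclidean. The strongest is S4.

S4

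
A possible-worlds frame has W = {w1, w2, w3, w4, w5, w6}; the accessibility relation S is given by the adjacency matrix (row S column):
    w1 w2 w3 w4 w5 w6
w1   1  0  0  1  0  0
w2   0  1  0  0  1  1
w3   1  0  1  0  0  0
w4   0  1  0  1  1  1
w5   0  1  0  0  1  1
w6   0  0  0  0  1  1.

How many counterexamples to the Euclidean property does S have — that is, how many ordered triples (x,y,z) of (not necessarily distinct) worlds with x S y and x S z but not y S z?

8

Enumerating: (w1,w4,w1), (w2,w6,w2), (w3,w1,w3), (w4,w2,w4), (w4,w5,w4), (w4,w6,w2), (w4,w6,w4), (w5,w6,w2).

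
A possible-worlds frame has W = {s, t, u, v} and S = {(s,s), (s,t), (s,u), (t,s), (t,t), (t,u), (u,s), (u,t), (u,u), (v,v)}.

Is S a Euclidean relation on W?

Yes

Euclidean: yes — any two successors of a common world are S-related.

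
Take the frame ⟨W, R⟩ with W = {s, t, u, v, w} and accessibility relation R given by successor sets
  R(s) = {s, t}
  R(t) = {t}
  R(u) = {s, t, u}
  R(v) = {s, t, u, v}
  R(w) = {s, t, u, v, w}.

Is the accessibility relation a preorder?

Yes

Reflexive: yes — every world is R-related to itself.
Transitive: yes — every two-step R-path is closed by a direct edge.
So R is a preorder.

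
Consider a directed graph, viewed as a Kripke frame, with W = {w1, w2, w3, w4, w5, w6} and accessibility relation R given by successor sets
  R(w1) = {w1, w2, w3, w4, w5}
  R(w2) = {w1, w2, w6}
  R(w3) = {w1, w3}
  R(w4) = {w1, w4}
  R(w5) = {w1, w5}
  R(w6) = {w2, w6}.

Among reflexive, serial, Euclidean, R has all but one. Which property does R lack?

Reflexive: yes — every world is R-related to itself.
Serial: yes — every world has a successor (e.g. w1 R w1).
Euclidean: no — w1 R w2 and w1 R w3, but not w2 R w3.
Only Euclidean fails.

Euclidean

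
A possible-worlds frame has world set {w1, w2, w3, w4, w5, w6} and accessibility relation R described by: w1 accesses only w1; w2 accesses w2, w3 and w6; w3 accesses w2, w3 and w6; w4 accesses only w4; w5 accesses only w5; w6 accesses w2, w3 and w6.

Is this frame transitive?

Yes

Transitive: yes — every two-step R-path is closed by a direct edge.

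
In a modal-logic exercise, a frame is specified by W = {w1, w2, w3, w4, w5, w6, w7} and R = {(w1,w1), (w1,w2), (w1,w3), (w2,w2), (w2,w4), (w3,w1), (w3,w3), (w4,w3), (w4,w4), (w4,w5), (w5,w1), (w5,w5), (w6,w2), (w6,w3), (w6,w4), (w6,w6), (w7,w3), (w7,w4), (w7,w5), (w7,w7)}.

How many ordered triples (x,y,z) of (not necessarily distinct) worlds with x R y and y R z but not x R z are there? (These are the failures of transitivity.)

Enumerating: (w1,w2,w4), (w2,w4,w3), (w2,w4,w5), (w3,w1,w2), (w4,w3,w1), (w4,w5,w1), (w5,w1,w2), (w5,w1,w3), (w6,w3,w1), (w6,w4,w5), (w7,w3,w1), (w7,w5,w1).

12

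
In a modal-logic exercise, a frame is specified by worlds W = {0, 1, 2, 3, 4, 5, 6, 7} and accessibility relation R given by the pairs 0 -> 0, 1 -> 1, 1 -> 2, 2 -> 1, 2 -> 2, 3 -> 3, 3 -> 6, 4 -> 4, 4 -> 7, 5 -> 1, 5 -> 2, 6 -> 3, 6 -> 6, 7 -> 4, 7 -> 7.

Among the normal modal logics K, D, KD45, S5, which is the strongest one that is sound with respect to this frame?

KD45

Serial (axiom D): yes — every world has a successor (e.g. 0 R 0).
Euclidean (axiom 5): yes — any two successors of a common world are R-related.
Transitive (axiom 4): yes — every two-step R-path is closed by a direct edge.
Reflexive (axiom T): no — 5 is not related to itself.
So F validates K, D, KD45; S5 would additionally require R to be reflexive. The strongest is KD45.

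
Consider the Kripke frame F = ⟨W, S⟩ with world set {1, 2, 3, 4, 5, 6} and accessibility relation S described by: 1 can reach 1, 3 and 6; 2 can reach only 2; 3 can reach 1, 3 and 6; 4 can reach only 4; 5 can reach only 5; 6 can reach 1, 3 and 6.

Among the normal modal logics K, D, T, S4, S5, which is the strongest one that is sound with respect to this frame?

S5

Serial (axiom D): yes — every world has a successor (e.g. 1 S 1).
Reflexive (axiom T): yes — every world is S-related to itself.
Transitive (axiom 4): yes — every two-step S-path is closed by a direct edge.
Euclidean (axiom 5): yes — any two successors of a common world are S-related.
So F validates K, D, T, S4, S5. The strongest is S5.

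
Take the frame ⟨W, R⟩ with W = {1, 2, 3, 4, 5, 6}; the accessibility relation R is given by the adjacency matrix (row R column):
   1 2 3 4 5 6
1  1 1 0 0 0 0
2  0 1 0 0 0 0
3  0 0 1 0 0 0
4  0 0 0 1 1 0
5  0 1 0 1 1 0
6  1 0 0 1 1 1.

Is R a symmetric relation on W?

No

Symmetric: no — 1 R 2 but not 2 R 1.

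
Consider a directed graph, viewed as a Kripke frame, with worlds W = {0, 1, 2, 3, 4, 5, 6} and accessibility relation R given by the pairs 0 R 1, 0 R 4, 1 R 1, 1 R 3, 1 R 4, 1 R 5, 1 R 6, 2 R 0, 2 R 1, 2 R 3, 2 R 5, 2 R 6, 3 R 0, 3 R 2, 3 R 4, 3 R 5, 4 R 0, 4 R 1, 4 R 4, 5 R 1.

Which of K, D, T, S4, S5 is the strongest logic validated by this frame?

Serial (axiom D): no — 6 has no R-successor.
Reflexive (axiom T): no — 0 is not related to itself.
Transitive (axiom 4): no — 0 R 1 and 1 R 3, but not 0 R 3.
Euclidean (axiom 5): no — 1 R 3 and 1 R 6, but not 3 R 6.
So F validates K; D would additionally require R to be serial. The strongest is K.

K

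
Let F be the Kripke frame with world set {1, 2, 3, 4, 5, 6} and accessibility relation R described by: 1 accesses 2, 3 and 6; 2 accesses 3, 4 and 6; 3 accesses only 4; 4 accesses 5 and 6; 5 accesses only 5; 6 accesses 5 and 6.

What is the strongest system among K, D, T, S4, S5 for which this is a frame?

D

Serial (axiom D): yes — every world has a successor (e.g. 1 R 2).
Reflexive (axiom T): no — 1 is not related to itself.
Transitive (axiom 4): no — 1 R 2 and 2 R 4, but not 1 R 4.
Euclidean (axiom 5): no — 1 R 3 and 1 R 2, but not 3 R 2.
So F validates K, D; T would additionally require R to be reflexive. The strongest is D.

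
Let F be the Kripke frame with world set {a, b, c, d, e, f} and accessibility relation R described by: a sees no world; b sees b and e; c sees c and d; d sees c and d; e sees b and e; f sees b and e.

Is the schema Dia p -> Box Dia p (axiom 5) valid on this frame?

The schema 5 characterises exactly the Euclidean frames.
Euclidean: yes — any two successors of a common world are R-related.

Yes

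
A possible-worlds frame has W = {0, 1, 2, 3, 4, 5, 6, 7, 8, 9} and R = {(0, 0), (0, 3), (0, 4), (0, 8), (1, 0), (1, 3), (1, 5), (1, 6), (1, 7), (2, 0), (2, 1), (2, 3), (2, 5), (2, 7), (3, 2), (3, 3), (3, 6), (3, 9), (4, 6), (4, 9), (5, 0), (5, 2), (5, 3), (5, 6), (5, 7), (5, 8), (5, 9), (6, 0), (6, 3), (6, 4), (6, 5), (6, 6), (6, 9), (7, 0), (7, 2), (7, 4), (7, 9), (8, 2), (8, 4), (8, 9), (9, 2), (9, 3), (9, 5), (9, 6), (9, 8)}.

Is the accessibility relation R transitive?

No

Transitive: no — 0 R 3 and 3 R 2, but not 0 R 2.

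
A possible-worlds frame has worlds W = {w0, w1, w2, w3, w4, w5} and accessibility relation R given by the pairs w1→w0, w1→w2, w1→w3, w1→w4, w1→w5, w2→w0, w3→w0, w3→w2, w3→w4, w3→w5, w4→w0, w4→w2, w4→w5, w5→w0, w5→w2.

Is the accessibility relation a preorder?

Reflexive: no — w0 is not related to itself.
Transitive: yes — every two-step R-path is closed by a direct edge.
So R is not a preorder.

No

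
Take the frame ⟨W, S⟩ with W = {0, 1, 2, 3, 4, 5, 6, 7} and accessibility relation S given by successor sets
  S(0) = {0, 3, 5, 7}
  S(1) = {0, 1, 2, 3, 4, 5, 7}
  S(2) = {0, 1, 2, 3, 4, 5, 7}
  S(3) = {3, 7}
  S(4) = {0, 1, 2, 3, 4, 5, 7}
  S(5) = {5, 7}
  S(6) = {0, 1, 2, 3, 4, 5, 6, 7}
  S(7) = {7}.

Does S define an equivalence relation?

No

Reflexive: yes — every world is S-related to itself.
Symmetric: no — 0 S 3 but not 3 S 0.
Transitive: yes — every two-step S-path is closed by a direct edge.
So S is not an equivalence relation.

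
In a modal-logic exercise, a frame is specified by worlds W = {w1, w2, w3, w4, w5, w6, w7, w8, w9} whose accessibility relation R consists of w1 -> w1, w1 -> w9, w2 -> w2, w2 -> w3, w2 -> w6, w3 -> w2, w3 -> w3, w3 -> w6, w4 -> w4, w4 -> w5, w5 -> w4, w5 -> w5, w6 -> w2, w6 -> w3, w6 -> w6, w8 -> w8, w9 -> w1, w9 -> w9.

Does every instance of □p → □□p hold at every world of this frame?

By correspondence theory, 4 is valid on a frame iff R is transitive.
Transitive: yes — every two-step R-path is closed by a direct edge.

Yes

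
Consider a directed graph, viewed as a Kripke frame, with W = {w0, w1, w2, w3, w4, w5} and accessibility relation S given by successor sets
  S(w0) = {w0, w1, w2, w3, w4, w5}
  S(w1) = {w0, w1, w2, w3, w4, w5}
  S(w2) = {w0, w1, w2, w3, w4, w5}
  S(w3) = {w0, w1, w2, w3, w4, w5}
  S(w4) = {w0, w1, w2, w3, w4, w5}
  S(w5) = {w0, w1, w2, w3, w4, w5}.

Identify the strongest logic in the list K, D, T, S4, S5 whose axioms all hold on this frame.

Serial (axiom D): yes — every world has a successor (e.g. w0 S w0).
Reflexive (axiom T): yes — every world is S-related to itself.
Transitive (axiom 4): yes — every two-step S-path is closed by a direct edge.
Euclidean (axiom 5): yes — any two successors of a common world are S-related.
So F validates K, D, T, S4, S5. The strongest is S5.

S5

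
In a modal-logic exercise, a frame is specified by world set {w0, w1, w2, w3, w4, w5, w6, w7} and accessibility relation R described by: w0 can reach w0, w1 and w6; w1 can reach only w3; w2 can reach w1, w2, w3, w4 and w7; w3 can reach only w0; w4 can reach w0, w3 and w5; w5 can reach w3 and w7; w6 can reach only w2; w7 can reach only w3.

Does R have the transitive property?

Transitive: no — w0 R w1 and w1 R w3, but not w0 R w3.

No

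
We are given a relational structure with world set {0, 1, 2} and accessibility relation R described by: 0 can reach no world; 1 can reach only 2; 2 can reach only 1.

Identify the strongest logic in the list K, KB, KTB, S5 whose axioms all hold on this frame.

KB

Symmetric (axiom B): yes — every pair in R has its reverse in R.
Reflexive (axiom T): no — 0 is not related to itself.
Euclidean (axiom 5): no — 1 R 2 and 1 R 2, but not 2 R 2.
So F validates K, KB; KTB would additionally require R to be reflexive. The strongest is KB.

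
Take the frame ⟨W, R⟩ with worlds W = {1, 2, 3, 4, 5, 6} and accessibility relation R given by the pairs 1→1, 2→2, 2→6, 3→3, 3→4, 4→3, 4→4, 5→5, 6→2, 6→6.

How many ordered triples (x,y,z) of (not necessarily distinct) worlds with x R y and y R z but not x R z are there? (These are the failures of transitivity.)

R is transitive; there are no such tuples.

0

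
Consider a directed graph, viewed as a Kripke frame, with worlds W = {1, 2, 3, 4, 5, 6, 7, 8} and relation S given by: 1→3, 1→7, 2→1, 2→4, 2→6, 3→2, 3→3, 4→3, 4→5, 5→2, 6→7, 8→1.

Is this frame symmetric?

Symmetric: no — 1 S 3 but not 3 S 1.

No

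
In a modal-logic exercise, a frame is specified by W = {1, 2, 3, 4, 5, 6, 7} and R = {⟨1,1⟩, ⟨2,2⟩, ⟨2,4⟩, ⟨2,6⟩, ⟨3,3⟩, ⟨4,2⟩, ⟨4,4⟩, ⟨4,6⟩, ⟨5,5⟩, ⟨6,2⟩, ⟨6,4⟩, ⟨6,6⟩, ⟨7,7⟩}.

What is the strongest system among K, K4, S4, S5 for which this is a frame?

S5

Transitive (axiom 4): yes — every two-step R-path is closed by a direct edge.
Reflexive (axiom T): yes — every world is R-related to itself.
Euclidean (axiom 5): yes — any two successors of a common world are R-related.
So F validates K, K4, S4, S5. The strongest is S5.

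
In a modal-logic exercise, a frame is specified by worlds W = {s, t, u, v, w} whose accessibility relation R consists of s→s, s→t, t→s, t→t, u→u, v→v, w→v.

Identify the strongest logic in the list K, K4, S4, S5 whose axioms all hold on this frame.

Transitive (axiom 4): yes — every two-step R-path is closed by a direct edge.
Reflexive (axiom T): no — w is not related to itself.
Euclidean (axiom 5): yes — any two successors of a common world are R-related.
So F validates K, K4; S4 would additionally require R to be reflexive. The strongest is K4.

K4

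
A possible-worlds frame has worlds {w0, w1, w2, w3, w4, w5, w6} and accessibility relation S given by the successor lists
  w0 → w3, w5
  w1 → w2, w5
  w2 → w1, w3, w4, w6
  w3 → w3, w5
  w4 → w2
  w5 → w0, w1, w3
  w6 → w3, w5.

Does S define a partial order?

No

Reflexive: no — w0 is not related to itself.
Transitive: no — w0 S w5 and w5 S w1, but not w0 S w1.
Antisymmetric: no — w0 S w5 and w5 S w0 with w0 ≠ w5.
So S is not a partial order.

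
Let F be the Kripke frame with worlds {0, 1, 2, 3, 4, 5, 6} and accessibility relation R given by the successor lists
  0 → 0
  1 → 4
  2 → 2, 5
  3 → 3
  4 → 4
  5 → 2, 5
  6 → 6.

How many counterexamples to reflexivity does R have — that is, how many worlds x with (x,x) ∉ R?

Enumerating: 1.

1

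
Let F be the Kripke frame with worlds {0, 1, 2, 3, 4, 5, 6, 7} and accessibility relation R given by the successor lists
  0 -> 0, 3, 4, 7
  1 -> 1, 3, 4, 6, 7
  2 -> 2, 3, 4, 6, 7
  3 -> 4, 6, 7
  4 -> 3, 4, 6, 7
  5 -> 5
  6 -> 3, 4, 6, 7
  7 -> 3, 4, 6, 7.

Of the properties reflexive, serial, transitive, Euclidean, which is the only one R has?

Reflexive: no — 3 is not related to itself.
Serial: yes — every world has a successor (e.g. 0 R 0).
Transitive: no — 0 R 3 and 3 R 6, but not 0 R 6.
Euclidean: no — 0 R 3 and 0 R 0, but not 3 R 0.
Only serial holds.

serial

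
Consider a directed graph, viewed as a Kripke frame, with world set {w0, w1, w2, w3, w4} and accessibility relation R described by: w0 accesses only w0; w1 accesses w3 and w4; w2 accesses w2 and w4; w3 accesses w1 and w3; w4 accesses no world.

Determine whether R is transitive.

Transitive: no — w3 R w1 and w1 R w4, but not w3 R w4.

No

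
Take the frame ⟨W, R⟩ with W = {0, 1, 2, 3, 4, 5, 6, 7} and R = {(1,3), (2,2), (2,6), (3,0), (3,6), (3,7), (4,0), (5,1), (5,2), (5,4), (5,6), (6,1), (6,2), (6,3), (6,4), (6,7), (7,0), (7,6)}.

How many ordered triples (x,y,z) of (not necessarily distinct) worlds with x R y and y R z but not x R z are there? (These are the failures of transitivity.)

26

Enumerating: (1,3,0), (1,3,6), (1,3,7), (2,6,1), (2,6,3), (2,6,4), (2,6,7), (3,6,1), (3,6,2), (3,6,3), (3,6,4), (5,1,3), … and 14 more.
Total: 26.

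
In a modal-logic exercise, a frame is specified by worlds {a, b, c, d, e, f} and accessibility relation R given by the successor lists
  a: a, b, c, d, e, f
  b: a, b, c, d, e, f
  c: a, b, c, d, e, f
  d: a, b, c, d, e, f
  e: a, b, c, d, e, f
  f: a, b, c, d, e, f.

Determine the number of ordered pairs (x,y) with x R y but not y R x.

R is symmetric; there are no such tuples.

0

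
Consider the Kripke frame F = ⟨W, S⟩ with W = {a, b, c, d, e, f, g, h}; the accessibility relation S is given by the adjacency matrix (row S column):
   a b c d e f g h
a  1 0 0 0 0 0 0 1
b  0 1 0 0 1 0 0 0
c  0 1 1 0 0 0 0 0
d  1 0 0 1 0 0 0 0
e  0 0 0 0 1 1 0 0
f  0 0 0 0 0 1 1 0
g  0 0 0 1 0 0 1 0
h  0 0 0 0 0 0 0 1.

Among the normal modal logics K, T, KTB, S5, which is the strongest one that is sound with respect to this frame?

Reflexive (axiom T): yes — every world is S-related to itself.
Symmetric (axiom B): no — a S h but not h S a.
Euclidean (axiom 5): no — a S h and a S a, but not h S a.
So F validates K, T; KTB would additionally require S to be symmetric. The strongest is T.

T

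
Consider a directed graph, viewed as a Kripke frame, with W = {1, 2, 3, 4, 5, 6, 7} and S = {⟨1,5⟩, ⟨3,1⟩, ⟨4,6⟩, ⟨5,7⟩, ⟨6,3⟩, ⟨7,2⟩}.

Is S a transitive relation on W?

Transitive: no — 1 S 5 and 5 S 7, but not 1 S 7.

No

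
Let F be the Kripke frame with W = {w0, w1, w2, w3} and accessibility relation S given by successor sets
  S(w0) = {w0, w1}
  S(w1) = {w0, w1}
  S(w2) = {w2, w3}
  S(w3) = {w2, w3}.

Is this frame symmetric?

Symmetric: yes — every pair in S has its reverse in S.

Yes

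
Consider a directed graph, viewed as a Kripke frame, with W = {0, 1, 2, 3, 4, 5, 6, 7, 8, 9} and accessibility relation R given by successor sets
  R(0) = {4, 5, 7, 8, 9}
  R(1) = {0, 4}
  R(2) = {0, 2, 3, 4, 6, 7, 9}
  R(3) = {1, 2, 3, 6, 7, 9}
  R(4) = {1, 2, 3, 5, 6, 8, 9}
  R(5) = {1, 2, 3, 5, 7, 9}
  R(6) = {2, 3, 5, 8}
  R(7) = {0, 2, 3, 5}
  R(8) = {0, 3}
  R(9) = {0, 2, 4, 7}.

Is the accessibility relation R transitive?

No

Transitive: no — 0 R 4 and 4 R 1, but not 0 R 1.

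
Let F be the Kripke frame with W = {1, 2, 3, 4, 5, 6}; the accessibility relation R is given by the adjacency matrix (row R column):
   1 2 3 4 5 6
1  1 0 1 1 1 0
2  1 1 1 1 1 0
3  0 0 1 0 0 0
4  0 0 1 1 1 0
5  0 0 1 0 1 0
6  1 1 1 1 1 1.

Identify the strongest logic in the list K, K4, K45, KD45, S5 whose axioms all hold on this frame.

Transitive (axiom 4): yes — every two-step R-path is closed by a direct edge.
Euclidean (axiom 5): no — 1 R 3 and 1 R 4, but not 3 R 4.
Serial (axiom D): yes — every world has a successor (e.g. 1 R 1).
Reflexive (axiom T): yes — every world is R-related to itself.
So F validates K, K4; K45 would additionally require R to be Euclidean. The strongest is K4.

K4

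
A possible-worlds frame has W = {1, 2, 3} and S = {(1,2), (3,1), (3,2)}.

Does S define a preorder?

No

Reflexive: no — 1 is not related to itself.
Transitive: yes — every two-step S-path is closed by a direct edge.
So S is not a preorder.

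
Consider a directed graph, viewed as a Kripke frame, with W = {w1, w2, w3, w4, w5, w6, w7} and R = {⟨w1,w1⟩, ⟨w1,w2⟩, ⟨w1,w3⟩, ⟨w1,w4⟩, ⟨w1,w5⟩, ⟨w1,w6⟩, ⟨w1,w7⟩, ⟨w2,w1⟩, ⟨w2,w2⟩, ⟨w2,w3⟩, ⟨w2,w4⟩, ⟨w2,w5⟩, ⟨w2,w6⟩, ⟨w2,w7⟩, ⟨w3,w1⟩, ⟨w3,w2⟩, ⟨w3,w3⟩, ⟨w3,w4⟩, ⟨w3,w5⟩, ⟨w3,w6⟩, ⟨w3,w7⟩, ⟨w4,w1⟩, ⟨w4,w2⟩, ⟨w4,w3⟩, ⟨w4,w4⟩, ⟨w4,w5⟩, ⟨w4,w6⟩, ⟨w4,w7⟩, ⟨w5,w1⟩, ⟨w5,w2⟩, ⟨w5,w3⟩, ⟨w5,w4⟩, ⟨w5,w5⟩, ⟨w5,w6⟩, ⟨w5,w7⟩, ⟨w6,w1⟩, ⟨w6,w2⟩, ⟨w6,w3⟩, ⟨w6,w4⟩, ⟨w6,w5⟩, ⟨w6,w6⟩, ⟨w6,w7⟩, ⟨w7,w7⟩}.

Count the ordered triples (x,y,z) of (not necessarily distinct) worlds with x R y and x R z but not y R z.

36

Enumerating: (w1,w7,w1), (w1,w7,w2), (w1,w7,w3), (w1,w7,w4), (w1,w7,w5), (w1,w7,w6), (w2,w7,w1), (w2,w7,w2), (w2,w7,w3), (w2,w7,w4), (w2,w7,w5), (w2,w7,w6), … and 24 more.
Total: 36.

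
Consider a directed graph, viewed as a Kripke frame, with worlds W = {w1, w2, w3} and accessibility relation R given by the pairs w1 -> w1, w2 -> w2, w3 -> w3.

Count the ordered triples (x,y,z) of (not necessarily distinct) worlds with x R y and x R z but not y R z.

0

R is Euclidean; there are no such tuples.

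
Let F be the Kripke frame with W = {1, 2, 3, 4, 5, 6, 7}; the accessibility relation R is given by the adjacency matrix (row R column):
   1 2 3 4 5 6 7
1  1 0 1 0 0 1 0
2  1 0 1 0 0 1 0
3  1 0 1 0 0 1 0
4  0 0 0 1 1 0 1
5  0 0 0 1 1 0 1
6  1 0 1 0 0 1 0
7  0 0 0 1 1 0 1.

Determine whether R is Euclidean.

Euclidean: yes — any two successors of a common world are R-related.

Yes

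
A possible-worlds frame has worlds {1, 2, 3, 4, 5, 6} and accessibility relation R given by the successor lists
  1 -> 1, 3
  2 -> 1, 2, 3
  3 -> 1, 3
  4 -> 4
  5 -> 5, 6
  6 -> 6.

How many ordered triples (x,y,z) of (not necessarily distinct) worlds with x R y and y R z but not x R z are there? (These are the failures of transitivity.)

R is transitive; there are no such tuples.

0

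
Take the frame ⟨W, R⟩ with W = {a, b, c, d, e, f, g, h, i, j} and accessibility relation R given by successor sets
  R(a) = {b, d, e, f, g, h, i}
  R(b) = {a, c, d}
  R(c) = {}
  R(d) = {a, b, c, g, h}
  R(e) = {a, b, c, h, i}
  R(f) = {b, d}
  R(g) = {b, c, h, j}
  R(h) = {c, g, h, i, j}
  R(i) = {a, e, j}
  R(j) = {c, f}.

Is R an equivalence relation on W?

Reflexive: no — a is not related to itself.
Symmetric: no — a R f but not f R a.
Transitive: no — a R b and b R c, but not a R c.
So R is not an equivalence relation.

No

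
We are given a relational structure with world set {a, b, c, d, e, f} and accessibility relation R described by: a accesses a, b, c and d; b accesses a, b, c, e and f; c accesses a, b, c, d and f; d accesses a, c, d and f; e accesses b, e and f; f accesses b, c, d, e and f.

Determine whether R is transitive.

Transitive: no — a R b and b R e, but not a R e.

No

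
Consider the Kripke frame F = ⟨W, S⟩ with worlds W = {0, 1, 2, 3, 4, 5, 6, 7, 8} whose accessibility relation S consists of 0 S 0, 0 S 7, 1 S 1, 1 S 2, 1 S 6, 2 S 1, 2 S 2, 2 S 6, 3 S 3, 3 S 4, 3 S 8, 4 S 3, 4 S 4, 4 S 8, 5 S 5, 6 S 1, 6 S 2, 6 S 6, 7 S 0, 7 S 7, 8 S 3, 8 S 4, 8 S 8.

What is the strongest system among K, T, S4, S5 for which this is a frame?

Reflexive (axiom T): yes — every world is S-related to itself.
Transitive (axiom 4): yes — every two-step S-path is closed by a direct edge.
Euclidean (axiom 5): yes — any two successors of a common world are S-related.
So F validates K, T, S4, S5. The strongest is S5.

S5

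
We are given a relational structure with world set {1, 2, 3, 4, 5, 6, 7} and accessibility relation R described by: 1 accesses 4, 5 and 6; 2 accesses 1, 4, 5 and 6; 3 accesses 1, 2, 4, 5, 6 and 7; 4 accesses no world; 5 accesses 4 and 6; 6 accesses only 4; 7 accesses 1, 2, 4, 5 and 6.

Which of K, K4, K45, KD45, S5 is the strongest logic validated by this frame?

Transitive (axiom 4): yes — every two-step R-path is closed by a direct edge.
Euclidean (axiom 5): no — 1 R 4 and 1 R 5, but not 4 R 5.
Serial (axiom D): no — 4 has no R-successor.
Reflexive (axiom T): no — 1 is not related to itself.
So F validates K, K4; K45 would additionally require R to be Euclidean. The strongest is K4.

K4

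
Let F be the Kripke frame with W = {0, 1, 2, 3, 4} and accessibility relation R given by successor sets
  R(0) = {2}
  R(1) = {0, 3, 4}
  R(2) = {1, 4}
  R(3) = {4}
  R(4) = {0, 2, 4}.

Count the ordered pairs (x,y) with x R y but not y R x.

Enumerating: (0,2), (1,0), (1,3), (1,4), (2,1), (3,4), (4,0).

7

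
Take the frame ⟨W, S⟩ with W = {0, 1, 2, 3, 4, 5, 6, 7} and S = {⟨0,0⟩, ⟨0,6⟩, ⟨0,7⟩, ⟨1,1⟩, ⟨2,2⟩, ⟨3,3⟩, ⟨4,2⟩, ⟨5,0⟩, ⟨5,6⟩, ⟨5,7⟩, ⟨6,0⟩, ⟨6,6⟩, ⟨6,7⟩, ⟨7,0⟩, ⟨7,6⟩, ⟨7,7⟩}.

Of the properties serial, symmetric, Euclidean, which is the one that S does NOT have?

symmetric

Serial: yes — every world has a successor (e.g. 0 S 0).
Symmetric: no — 4 S 2 but not 2 S 4.
Euclidean: yes — any two successors of a common world are S-related.
Only symmetric fails.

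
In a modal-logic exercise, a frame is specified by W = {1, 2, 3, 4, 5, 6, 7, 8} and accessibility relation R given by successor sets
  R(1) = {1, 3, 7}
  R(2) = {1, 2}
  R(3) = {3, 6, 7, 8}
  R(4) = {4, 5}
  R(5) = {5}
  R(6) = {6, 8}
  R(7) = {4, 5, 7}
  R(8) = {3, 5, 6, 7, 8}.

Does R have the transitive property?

No

Transitive: no — 1 R 3 and 3 R 6, but not 1 R 6.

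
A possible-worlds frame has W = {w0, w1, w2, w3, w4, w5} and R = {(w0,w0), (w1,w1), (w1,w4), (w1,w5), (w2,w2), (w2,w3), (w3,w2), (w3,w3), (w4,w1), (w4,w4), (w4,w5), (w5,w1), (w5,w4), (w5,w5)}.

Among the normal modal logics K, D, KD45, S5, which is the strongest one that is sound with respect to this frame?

S5

Serial (axiom D): yes — every world has a successor (e.g. w0 R w0).
Euclidean (axiom 5): yes — any two successors of a common world are R-related.
Transitive (axiom 4): yes — every two-step R-path is closed by a direct edge.
Reflexive (axiom T): yes — every world is R-related to itself.
So F validates K, D, KD45, S5. The strongest is S5.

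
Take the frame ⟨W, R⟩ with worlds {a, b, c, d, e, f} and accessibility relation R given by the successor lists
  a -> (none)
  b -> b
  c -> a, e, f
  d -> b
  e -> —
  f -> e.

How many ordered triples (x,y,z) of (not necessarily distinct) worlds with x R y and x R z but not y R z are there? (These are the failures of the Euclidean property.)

9

Enumerating: (c,a,a), (c,a,e), (c,a,f), (c,e,a), (c,e,e), (c,e,f), (c,f,a), (c,f,f), (f,e,e).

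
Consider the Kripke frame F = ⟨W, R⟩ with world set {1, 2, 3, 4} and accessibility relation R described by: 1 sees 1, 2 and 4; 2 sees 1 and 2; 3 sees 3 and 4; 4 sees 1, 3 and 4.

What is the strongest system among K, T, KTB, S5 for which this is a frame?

Reflexive (axiom T): yes — every world is R-related to itself.
Symmetric (axiom B): yes — every pair in R has its reverse in R.
Euclidean (axiom 5): no — 1 R 2 and 1 R 4, but not 2 R 4.
So F validates K, T, KTB; S5 would additionally require R to be Euclidean. The strongest is KTB.

KTB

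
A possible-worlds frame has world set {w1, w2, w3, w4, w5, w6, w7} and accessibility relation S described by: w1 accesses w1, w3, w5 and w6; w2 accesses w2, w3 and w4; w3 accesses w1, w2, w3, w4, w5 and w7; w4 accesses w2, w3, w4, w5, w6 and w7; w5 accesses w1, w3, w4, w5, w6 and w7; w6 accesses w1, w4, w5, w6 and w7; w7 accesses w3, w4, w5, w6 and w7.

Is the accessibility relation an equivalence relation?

No

Reflexive: yes — every world is S-related to itself.
Symmetric: yes — every pair in S has its reverse in S.
Transitive: no — w1 S w3 and w3 S w2, but not w1 S w2.
So S is not an equivalence relation.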